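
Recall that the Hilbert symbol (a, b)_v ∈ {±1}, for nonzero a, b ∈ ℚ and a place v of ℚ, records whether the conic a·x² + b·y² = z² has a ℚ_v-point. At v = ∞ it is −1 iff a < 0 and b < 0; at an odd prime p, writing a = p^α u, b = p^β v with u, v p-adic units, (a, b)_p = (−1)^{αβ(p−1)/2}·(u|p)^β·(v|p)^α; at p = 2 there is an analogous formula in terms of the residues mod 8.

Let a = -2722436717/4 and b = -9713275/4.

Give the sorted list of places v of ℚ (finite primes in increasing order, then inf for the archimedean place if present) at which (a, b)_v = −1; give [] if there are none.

[13, inf]

Mod squares: a ≡ -2717, b ≡ -19. Check v ∈ {∞, 2, 5, 7, 11, 13, 19}.
v=2: v_2(a)=-2, v_2(b)=-2; units ≡ 3, 5 (mod 8); ε·ε+αω+βω = 1·0+-2·1+-2·1 ≡ 0  ⇒  (a,b)_2 = +1.
v=19: a=19^1·(≡5), b=19^1·(≡2) mod 19; (5|19)=+1, (2|19)=-1; (−1)^{1·1·9}·(+1)^1·(-1)^1 = +1.
v=5: a=5^0·(≡2), b=5^2·(≡1) mod 5; (2|5)=-1, (1|5)=+1; (−1)^{0·2·2}·(-1)^2·(+1)^0 = +1.
v=13: a=13^3·(≡3), b=13^2·(≡6) mod 13; (3|13)=+1, (6|13)=-1; (−1)^{3·2·6}·(+1)^2·(-1)^3 = -1.
v=7: a=7^2·(≡3), b=7^0·(≡4) mod 7; (3|7)=-1, (4|7)=+1; (−1)^{2·0·3}·(-1)^0·(+1)^2 = +1.
v=∞: -2717 < 0 and -19 < 0  ⇒  (a,b)_∞ = -1.
v=11: a=11^3·(≡8), b=11^2·(≡9) mod 11; (8|11)=-1, (9|11)=+1; (−1)^{3·2·5}·(-1)^2·(+1)^3 = +1.
|Ram(-2717, -19)| = 2, even; anisotropic at {13, ∞}.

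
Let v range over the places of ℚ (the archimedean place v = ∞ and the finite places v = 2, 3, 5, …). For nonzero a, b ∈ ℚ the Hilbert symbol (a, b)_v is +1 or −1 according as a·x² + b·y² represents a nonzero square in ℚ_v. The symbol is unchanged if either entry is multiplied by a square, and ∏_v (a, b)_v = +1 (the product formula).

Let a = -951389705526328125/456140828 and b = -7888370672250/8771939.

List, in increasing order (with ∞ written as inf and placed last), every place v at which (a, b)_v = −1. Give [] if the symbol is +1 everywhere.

[2, 5, 13, inf]

Mod squares: a ≡ -12155, b ≡ -110. Check v ∈ {∞, 2, 3, 5, 11, 13, 17, 19, 43, 47}.
v=2: v_2(a)=-2, v_2(b)=1; units ≡ 5, 1 (mod 8); ε·ε+αω+βω = 0·0+-2·0+1·1 ≡ 1  ⇒  (a,b)_2 = -1.
v=3: a=3^18·(≡1), b=3^10·(≡1) mod 3; (1|3)=+1, (1|3)=+1; (−1)^{18·10·1}·(+1)^10·(+1)^18 = +1.
v=∞: -12155 < 0 and -110 < 0  ⇒  (a,b)_∞ = -1.
v=47: a=47^-2·(≡18), b=47^-2·(≡15) mod 47; (18|47)=+1, (15|47)=-1; (−1)^{-2·-2·23}·(+1)^-2·(-1)^-2 = +1.
v=17: a=17^1·(≡15), b=17^2·(≡16) mod 17; (15|17)=+1, (16|17)=+1; (−1)^{1·2·8}·(+1)^2·(+1)^1 = +1.
v=43: a=43^2·(≡13), b=43^2·(≡39) mod 43; (13|43)=+1, (39|43)=-1; (−1)^{2·2·21}·(+1)^2·(-1)^2 = +1.
v=5: a=5^7·(≡1), b=5^3·(≡3) mod 5; (1|5)=+1, (3|5)=-1; (−1)^{7·3·2}·(+1)^3·(-1)^7 = -1.
v=11: a=11^-1·(≡2), b=11^-1·(≡5) mod 11; (2|11)=-1, (5|11)=+1; (−1)^{-1·-1·5}·(-1)^-1·(+1)^-1 = +1.
v=19: a=19^-2·(≡4), b=19^-2·(≡6) mod 19; (4|19)=+1, (6|19)=+1; (−1)^{-2·-2·9}·(+1)^-2·(+1)^-2 = +1.
v=13: a=13^-1·(≡4), b=13^0·(≡7) mod 13; (4|13)=+1, (7|13)=-1; (−1)^{-1·0·6}·(+1)^0·(-1)^-1 = -1.
(-12155, -110 / ℚ) ramifies at {2, 5, 13, ∞}: a division algebra.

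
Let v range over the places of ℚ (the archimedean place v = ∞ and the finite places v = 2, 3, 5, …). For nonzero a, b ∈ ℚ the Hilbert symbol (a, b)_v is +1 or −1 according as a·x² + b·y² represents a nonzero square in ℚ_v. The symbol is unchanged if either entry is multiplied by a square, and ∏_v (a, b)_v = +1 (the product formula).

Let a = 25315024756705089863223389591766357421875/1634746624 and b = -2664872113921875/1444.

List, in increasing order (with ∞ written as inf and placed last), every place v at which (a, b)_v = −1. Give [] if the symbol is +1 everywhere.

Mod squares: a ≡ 737035, b ≡ -133331. Check v ∈ {∞, 2, 3, 5, 7, 11, 13, 17, 19, 23, 29, 31}.
v=29: a=29^5·(≡15), b=29^2·(≡27) mod 29; (15|29)=-1, (27|29)=-1; (−1)^{5·2·14}·(-1)^2·(-1)^5 = -1.
v=∞: 737035 > 0 and -133331 < 0  ⇒  (a,b)_∞ = +1.
v=7: a=7^-2·(≡6), b=7^0·(≡5) mod 7; (6|7)=-1, (5|7)=-1; (−1)^{-2·0·3}·(-1)^0·(-1)^-2 = +1.
v=13: a=13^5·(≡8), b=13^2·(≡9) mod 13; (8|13)=-1, (9|13)=+1; (−1)^{5·2·6}·(-1)^2·(+1)^5 = +1.
v=3: a=3^8·(≡1), b=3^2·(≡1) mod 3; (1|3)=+1, (1|3)=+1; (−1)^{8·2·1}·(+1)^2·(+1)^8 = +1.
v=2: v_2(a)=-8, v_2(b)=-2; units ≡ 3, 5 (mod 8); ε·ε+αω+βω = 1·0+-8·1+-2·1 ≡ 0  ⇒  (a,b)_2 = +1.
v=17: a=17^5·(≡14), b=17^1·(≡3) mod 17; (14|17)=-1, (3|17)=-1; (−1)^{5·1·8}·(-1)^1·(-1)^5 = +1.
v=31: a=31^2·(≡5), b=31^1·(≡7) mod 31; (5|31)=+1, (7|31)=+1; (−1)^{2·1·15}·(+1)^1·(+1)^2 = +1.
v=19: a=19^-4·(≡5), b=19^-2·(≡6) mod 19; (5|19)=+1, (6|19)=+1; (−1)^{-4·-2·9}·(+1)^-2·(+1)^-4 = +1.
v=5: a=5^15·(≡2), b=5^6·(≡1) mod 5; (2|5)=-1, (1|5)=+1; (−1)^{15·6·2}·(-1)^6·(+1)^15 = +1.
v=23: a=23^3·(≡3), b=23^1·(≡21) mod 23; (3|23)=+1, (21|23)=-1; (−1)^{3·1·11}·(+1)^1·(-1)^3 = +1.
v=11: a=11^0·(≡7), b=11^1·(≡3) mod 11; (7|11)=-1, (3|11)=+1; (−1)^{0·1·5}·(-1)^1·(+1)^0 = -1.
(737035, -133331 / ℚ) ramifies at {11, 29}: a division algebra.

[11, 29]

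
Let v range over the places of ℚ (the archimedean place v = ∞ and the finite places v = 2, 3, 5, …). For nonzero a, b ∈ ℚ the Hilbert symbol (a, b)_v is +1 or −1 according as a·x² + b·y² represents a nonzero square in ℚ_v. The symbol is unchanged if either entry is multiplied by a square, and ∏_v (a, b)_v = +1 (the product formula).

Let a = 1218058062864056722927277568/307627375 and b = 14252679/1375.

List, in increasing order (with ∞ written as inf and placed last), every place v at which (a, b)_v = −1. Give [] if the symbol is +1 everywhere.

(a, b) ≡ (10010, 21945) mod (ℚ^×)²; places V = {2, 3, 5, 7, 11, 13, 19, 43, 47, ∞}.
(a,b)_13: α=1, u≡4; β=0, v≡9 (mod 13); (4|13)=+1, (9|13)=+1; sign (−1)^0·+1^0·+1^1 = +1.
(a,b)_11: α=-3, u≡2; β=-1, v≡3 (mod 11); (2|11)=-1, (3|11)=+1; sign (−1)^1·-1^-1·+1^-3 = +1.
(a,b)_19: α=4, u≡7; β=1, v≡3 (mod 19); (7|19)=+1, (3|19)=-1; sign (−1)^0·+1^1·-1^4 = +1.
(a,b)_3: α=8, u≡2; β=7, v≡1 (mod 3); (2|3)=-1, (1|3)=+1; sign (−1)^0·-1^7·+1^8 = -1.
(a,b)_43: α=-2, u≡3; β=0, v≡15 (mod 43); (3|43)=-1, (15|43)=+1; sign (−1)^0·-1^0·+1^-2 = +1.
(a,b)_∞: sgn(10010)=+, sgn(21945)=+, so +1.
(a,b)_5: α=-3, u≡2; β=-3, v≡4 (mod 5); (2|5)=-1, (4|5)=+1; sign (−1)^0·-1^-3·+1^-3 = -1.
(a,b)_7: α=13, u≡2; β=3, v≡5 (mod 7); (2|7)=+1, (5|7)=-1; sign (−1)^1·+1^3·-1^13 = +1.
(a,b)_47: α=2, u≡23; β=0, v≡45 (mod 47); (23|47)=-1, (45|47)=-1; sign (−1)^0·-1^0·-1^2 = +1.
(a,b)_2: α=9, β=0; u≡5, v≡1 (mod 8); ε(u)ε(v)=0·0, αω(v)=9·0, βω(u)=0·1; sum ≡ 0  ⇒  +1.
(10010, 21945 / ℚ) ramifies at {3, 5}: a division algebra.

[3, 5]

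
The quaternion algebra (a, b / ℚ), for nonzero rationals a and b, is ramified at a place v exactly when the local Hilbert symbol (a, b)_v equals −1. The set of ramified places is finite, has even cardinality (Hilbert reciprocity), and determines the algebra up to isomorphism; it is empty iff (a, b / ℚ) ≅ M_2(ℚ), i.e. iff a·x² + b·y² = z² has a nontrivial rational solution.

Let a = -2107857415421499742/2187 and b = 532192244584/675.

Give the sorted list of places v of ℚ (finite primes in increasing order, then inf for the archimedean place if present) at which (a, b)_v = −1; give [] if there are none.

Mod squares: a ≡ -25194, b ≡ 462. Check v ∈ {∞, 2, 3, 5, 7, 11, 13, 17, 19}.
v=17: a=17^3·(≡5), b=17^2·(≡14) mod 17; (5|17)=-1, (14|17)=-1; (−1)^{3·2·8}·(-1)^2·(-1)^3 = -1.
v=2: v_2(a)=1, v_2(b)=3; units ≡ 3, 7 (mod 8); ε·ε+αω+βω = 1·1+1·0+3·1 ≡ 0  ⇒  (a,b)_2 = +1.
v=19: a=19^3·(≡7), b=19^2·(≡17) mod 19; (7|19)=+1, (17|19)=+1; (−1)^{3·2·9}·(+1)^2·(+1)^3 = +1.
v=3: a=3^-7·(≡2), b=3^-3·(≡1) mod 3; (2|3)=-1, (1|3)=+1; (−1)^{-7·-3·1}·(-1)^-3·(+1)^-7 = +1.
v=7: a=7^6·(≡6), b=7^3·(≡6) mod 7; (6|7)=-1, (6|7)=-1; (−1)^{6·3·3}·(-1)^3·(-1)^6 = -1.
v=∞: -25194 < 0 and 462 > 0  ⇒  (a,b)_∞ = +1.
v=5: a=5^0·(≡4), b=5^-2·(≡2) mod 5; (4|5)=+1, (2|5)=-1; (−1)^{0·-2·2}·(+1)^-2·(-1)^0 = +1.
v=11: a=11^2·(≡2), b=11^1·(≡3) mod 11; (2|11)=-1, (3|11)=+1; (−1)^{2·1·5}·(-1)^1·(+1)^2 = -1.
v=13: a=13^3·(≡9), b=13^2·(≡8) mod 13; (9|13)=+1, (8|13)=-1; (−1)^{3·2·6}·(+1)^2·(-1)^3 = -1.
(-25194, 462 / ℚ) ramifies at {7, 11, 13, 17}: a division algebra.

[7, 11, 13, 17]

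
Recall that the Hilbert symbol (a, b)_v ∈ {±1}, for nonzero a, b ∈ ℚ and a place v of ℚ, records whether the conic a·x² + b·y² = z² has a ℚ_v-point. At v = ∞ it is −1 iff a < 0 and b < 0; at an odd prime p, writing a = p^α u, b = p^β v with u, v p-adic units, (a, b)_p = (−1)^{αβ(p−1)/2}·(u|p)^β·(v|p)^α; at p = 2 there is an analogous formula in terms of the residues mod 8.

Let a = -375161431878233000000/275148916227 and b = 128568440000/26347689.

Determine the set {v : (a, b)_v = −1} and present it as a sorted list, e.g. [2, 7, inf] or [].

Mod squares: a ≡ -51, b ≡ 19019. Check v ∈ {∞, 2, 3, 5, 7, 11, 13, 17, 19, 29, 59}.
v=59: a=59^-4·(≡43), b=59^-2·(≡51) mod 59; (43|59)=-1, (51|59)=+1; (−1)^{-4·-2·29}·(-1)^-2·(+1)^-4 = +1.
v=5: a=5^6·(≡4), b=5^4·(≡1) mod 5; (4|5)=+1, (1|5)=+1; (−1)^{6·4·2}·(+1)^4·(+1)^6 = +1.
v=13: a=13^4·(≡1), b=13^3·(≡8) mod 13; (1|13)=+1, (8|13)=-1; (−1)^{4·3·6}·(+1)^3·(-1)^4 = +1.
v=3: a=3^-3·(≡1), b=3^-2·(≡2) mod 3; (1|3)=+1, (2|3)=-1; (−1)^{-3·-2·1}·(+1)^-2·(-1)^-3 = -1.
v=∞: -51 < 0 and 19019 > 0  ⇒  (a,b)_∞ = +1.
v=19: a=19^4·(≡17), b=19^1·(≡13) mod 19; (17|19)=+1, (13|19)=-1; (−1)^{4·1·9}·(+1)^1·(-1)^4 = +1.
v=7: a=7^2·(≡3), b=7^1·(≡4) mod 7; (3|7)=-1, (4|7)=+1; (−1)^{2·1·3}·(-1)^1·(+1)^2 = -1.
v=2: v_2(a)=6, v_2(b)=6; units ≡ 5, 3 (mod 8); ε·ε+αω+βω = 0·1+6·1+6·1 ≡ 0  ⇒  (a,b)_2 = +1.
v=11: a=11^2·(≡3), b=11^1·(≡2) mod 11; (3|11)=+1, (2|11)=-1; (−1)^{2·1·5}·(+1)^1·(-1)^2 = +1.
v=17: a=17^1·(≡3), b=17^0·(≡13) mod 17; (3|17)=-1, (13|17)=+1; (−1)^{1·0·8}·(-1)^0·(+1)^1 = +1.
v=29: a=29^-2·(≡16), b=29^-2·(≡25) mod 29; (16|29)=+1, (25|29)=+1; (−1)^{-2·-2·14}·(+1)^-2·(+1)^-2 = +1.
(-51, 19019 / ℚ) ramifies at {3, 7}: a division algebra.

[3, 7]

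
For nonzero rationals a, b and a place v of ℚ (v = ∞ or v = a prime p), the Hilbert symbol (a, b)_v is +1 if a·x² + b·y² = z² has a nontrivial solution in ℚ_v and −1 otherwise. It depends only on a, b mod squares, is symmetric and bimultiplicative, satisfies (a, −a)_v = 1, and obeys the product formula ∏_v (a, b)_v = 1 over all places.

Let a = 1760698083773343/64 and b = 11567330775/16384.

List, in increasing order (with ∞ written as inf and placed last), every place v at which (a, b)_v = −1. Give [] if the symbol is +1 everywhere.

[2, 23]

(a, b) ≡ (138567, 8671) mod (ℚ^×)²; places V = {2, 3, 5, 7, 11, 13, 17, 19, 23, 29, ∞}.
(a,b)_2: α=-6, β=-14; u≡7, v≡7 (mod 8); ε(u)ε(v)=1·1, αω(v)=-6·0, βω(u)=-14·0; sum ≡ 1  ⇒  -1.
(a,b)_19: α=1, u≡4; β=0, v≡6 (mod 19); (4|19)=+1, (6|19)=+1; sign (−1)^0·+1^0·+1^1 = +1.
(a,b)_3: α=1, u≡1; β=2, v≡1 (mod 3); (1|3)=+1, (1|3)=+1; sign (−1)^0·+1^2·+1^1 = +1.
(a,b)_5: α=0, u≡2; β=2, v≡4 (mod 5); (2|5)=-1, (4|5)=+1; sign (−1)^0·-1^2·+1^0 = +1.
(a,b)_∞: sgn(138567)=+, sgn(8671)=+, so +1.
(a,b)_23: α=2, u≡11; β=1, v≡8 (mod 23); (11|23)=-1, (8|23)=+1; sign (−1)^0·-1^1·+1^2 = -1.
(a,b)_17: α=1, u≡2; β=0, v≡4 (mod 17); (2|17)=+1, (4|17)=+1; sign (−1)^0·+1^0·+1^1 = +1.
(a,b)_13: α=5, u≡3; β=1, v≡4 (mod 13); (3|13)=+1, (4|13)=+1; sign (−1)^0·+1^1·+1^5 = +1.
(a,b)_11: α=1, u≡8; β=2, v≡4 (mod 11); (8|11)=-1, (4|11)=+1; sign (−1)^0·-1^2·+1^1 = +1.
(a,b)_29: α=2, u≡25; β=1, v≡7 (mod 29); (25|29)=+1, (7|29)=+1; sign (−1)^0·+1^1·+1^2 = +1.
(a,b)_7: α=0, u≡1; β=2, v≡6 (mod 7); (1|7)=+1, (6|7)=-1; sign (−1)^0·+1^2·-1^0 = +1.
(138567, 8671 / ℚ) ramifies at {2, 23}: a division algebra.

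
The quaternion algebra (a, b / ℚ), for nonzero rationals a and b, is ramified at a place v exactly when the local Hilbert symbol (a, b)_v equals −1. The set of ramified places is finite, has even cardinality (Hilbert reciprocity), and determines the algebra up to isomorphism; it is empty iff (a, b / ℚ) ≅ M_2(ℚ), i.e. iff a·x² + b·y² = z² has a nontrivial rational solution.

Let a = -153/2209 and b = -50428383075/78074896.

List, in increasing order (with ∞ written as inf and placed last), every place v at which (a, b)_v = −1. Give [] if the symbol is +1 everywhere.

[19, inf]

(a, b) ≡ (-17, -323) mod (ℚ^×)²; places V = {2, 3, 5, 7, 17, 19, 47, ∞}.
(a,b)_19: α=0, u≡15; β=1, v≡3 (mod 19); (15|19)=-1, (3|19)=-1; sign (−1)^0·-1^1·-1^0 = -1.
(a,b)_47: α=-2, u≡35; β=-4, v≡36 (mod 47); (35|47)=-1, (36|47)=+1; sign (−1)^0·-1^-4·+1^-2 = +1.
(a,b)_∞: sgn(-17)=−, sgn(-323)=−, so -1.
(a,b)_2: α=0, β=-4; u≡7, v≡5 (mod 8); ε(u)ε(v)=1·0, αω(v)=0·1, βω(u)=-4·0; sum ≡ 0  ⇒  +1.
(a,b)_5: α=0, u≡3; β=2, v≡2 (mod 5); (3|5)=-1, (2|5)=-1; sign (−1)^0·-1^2·-1^0 = +1.
(a,b)_3: α=2, u≡1; β=2, v≡1 (mod 3); (1|3)=+1, (1|3)=+1; sign (−1)^0·+1^2·+1^2 = +1.
(a,b)_7: α=0, u≡2; β=4, v≡3 (mod 7); (2|7)=+1, (3|7)=-1; sign (−1)^0·+1^4·-1^0 = +1.
(a,b)_17: α=1, u≡9; β=3, v≡15 (mod 17); (9|17)=+1, (15|17)=+1; sign (−1)^0·+1^3·+1^1 = +1.
(-17, -323 / ℚ) ramifies at {19, ∞}: a division algebra.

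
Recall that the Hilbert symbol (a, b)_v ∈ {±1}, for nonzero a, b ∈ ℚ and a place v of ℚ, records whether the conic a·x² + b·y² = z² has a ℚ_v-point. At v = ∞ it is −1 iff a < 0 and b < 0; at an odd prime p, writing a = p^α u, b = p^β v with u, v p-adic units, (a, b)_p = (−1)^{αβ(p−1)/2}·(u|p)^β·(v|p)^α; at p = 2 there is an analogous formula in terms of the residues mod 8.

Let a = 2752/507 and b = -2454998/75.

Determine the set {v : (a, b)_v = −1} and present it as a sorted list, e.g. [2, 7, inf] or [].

[3, 41, 43, 47]

Mod squares: a ≡ 129, b ≡ -150306. Check v ∈ {∞, 2, 3, 5, 7, 13, 41, 43, 47}.
v=5: a=5^0·(≡1), b=5^-2·(≡4) mod 5; (1|5)=+1, (4|5)=+1; (−1)^{0·-2·2}·(+1)^-2·(+1)^0 = +1.
v=41: a=41^0·(≡14), b=41^1·(≡26) mod 41; (14|41)=-1, (26|41)=-1; (−1)^{0·1·20}·(-1)^1·(-1)^0 = -1.
v=7: a=7^0·(≡5), b=7^2·(≡5) mod 7; (5|7)=-1, (5|7)=-1; (−1)^{0·2·3}·(-1)^2·(-1)^0 = +1.
v=13: a=13^-2·(≡3), b=13^1·(≡7) mod 13; (3|13)=+1, (7|13)=-1; (−1)^{-2·1·6}·(+1)^1·(-1)^-2 = +1.
v=∞: 129 > 0 and -150306 < 0  ⇒  (a,b)_∞ = +1.
v=43: a=43^1·(≡12), b=43^0·(≡39) mod 43; (12|43)=-1, (39|43)=-1; (−1)^{1·0·21}·(-1)^0·(-1)^1 = -1.
v=2: v_2(a)=6, v_2(b)=1; units ≡ 1, 7 (mod 8); ε·ε+αω+βω = 0·1+6·0+1·0 ≡ 0  ⇒  (a,b)_2 = +1.
v=3: a=3^-1·(≡1), b=3^-1·(≡1) mod 3; (1|3)=+1, (1|3)=+1; (−1)^{-1·-1·1}·(+1)^-1·(+1)^-1 = -1.
v=47: a=47^0·(≡35), b=47^1·(≡38) mod 47; (35|47)=-1, (38|47)=-1; (−1)^{0·1·23}·(-1)^1·(-1)^0 = -1.
Ram(129, -150306) = {3, 41, 43, 47}; no ℚ_3-point on the conic.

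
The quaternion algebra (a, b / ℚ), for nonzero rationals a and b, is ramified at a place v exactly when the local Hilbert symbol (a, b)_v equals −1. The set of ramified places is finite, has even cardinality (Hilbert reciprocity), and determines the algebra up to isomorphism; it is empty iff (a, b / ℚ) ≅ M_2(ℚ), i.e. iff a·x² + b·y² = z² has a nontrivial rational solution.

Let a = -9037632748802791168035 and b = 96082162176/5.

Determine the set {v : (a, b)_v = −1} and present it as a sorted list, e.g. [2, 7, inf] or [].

Mod squares: a ≡ -7315, b ≡ 91770. Check v ∈ {∞, 2, 3, 5, 7, 11, 13, 19, 23}.
v=7: a=7^5·(≡6), b=7^1·(≡5) mod 7; (6|7)=-1, (5|7)=-1; (−1)^{5·1·3}·(-1)^1·(-1)^5 = -1.
v=3: a=3^2·(≡2), b=3^1·(≡2) mod 3; (2|3)=-1, (2|3)=-1; (−1)^{2·1·1}·(-1)^1·(-1)^2 = -1.
v=5: a=5^1·(≡3), b=5^-1·(≡1) mod 5; (3|5)=-1, (1|5)=+1; (−1)^{1·-1·2}·(-1)^-1·(+1)^1 = -1.
v=∞: -7315 < 0 and 91770 > 0  ⇒  (a,b)_∞ = +1.
v=19: a=19^3·(≡10), b=19^1·(≡11) mod 19; (10|19)=-1, (11|19)=+1; (−1)^{3·1·9}·(-1)^1·(+1)^3 = +1.
v=13: a=13^2·(≡12), b=13^2·(≡9) mod 13; (12|13)=+1, (9|13)=+1; (−1)^{2·2·6}·(+1)^2·(+1)^2 = +1.
v=11: a=11^7·(≡2), b=11^2·(≡10) mod 11; (2|11)=-1, (10|11)=-1; (−1)^{7·2·5}·(-1)^2·(-1)^7 = -1.
v=2: v_2(a)=0, v_2(b)=9; units ≡ 5, 5 (mod 8); ε·ε+αω+βω = 0·0+0·1+9·1 ≡ 1  ⇒  (a,b)_2 = -1.
v=23: a=23^2·(≡22), b=23^1·(≡10) mod 23; (22|23)=-1, (10|23)=-1; (−1)^{2·1·11}·(-1)^1·(-1)^2 = -1.
Ram(-7315, 91770) = {2, 3, 5, 7, 11, 23}; no ℚ_2-point on the conic.

[2, 3, 5, 7, 11, 23]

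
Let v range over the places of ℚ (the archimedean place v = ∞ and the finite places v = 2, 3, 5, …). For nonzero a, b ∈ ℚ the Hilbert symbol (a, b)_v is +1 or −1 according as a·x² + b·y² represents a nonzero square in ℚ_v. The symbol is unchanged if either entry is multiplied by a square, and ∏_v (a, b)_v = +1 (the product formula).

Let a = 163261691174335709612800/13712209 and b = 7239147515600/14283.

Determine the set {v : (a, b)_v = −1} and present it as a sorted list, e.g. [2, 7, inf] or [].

(a, b) ≡ (187, 6556407) mod (ℚ^×)²; places V = {2, 3, 5, 7, 11, 13, 17, 23, 29, 31, ∞}.
(a,b)_17: α=3, u≡3; β=1, v≡1 (mod 17); (3|17)=-1, (1|17)=+1; sign (−1)^0·-1^1·+1^3 = -1.
(a,b)_23: α=-4, u≡8; β=-2, v≡3 (mod 23); (8|23)=+1, (3|23)=+1; sign (−1)^0·+1^-2·+1^-4 = +1.
(a,b)_11: α=3, u≡2; β=1, v≡7 (mod 11); (2|11)=-1, (7|11)=-1; sign (−1)^1·-1^1·-1^3 = -1.
(a,b)_∞: sgn(187)=+, sgn(6556407)=+, so +1.
(a,b)_29: α=2, u≡1; β=1, v≡6 (mod 29); (1|29)=+1, (6|29)=+1; sign (−1)^0·+1^1·+1^2 = +1.
(a,b)_2: α=8, β=4; u≡3, v≡7 (mod 8); ε(u)ε(v)=1·1, αω(v)=8·0, βω(u)=4·1; sum ≡ 1  ⇒  -1.
(a,b)_13: α=6, u≡6; β=3, v≡10 (mod 13); (6|13)=-1, (10|13)=+1; sign (−1)^0·-1^3·+1^6 = -1.
(a,b)_7: α=-2, u≡5; β=2, v≡2 (mod 7); (5|7)=-1, (2|7)=+1; sign (−1)^0·-1^2·+1^-2 = +1.
(a,b)_5: α=2, u≡3; β=2, v≡3 (mod 5); (3|5)=-1, (3|5)=-1; sign (−1)^0·-1^2·-1^2 = +1.
(a,b)_31: α=2, u≡9; β=1, v≡23 (mod 31); (9|31)=+1, (23|31)=-1; sign (−1)^0·+1^1·-1^2 = +1.
(a,b)_3: α=0, u≡1; β=-3, v≡2 (mod 3); (1|3)=+1, (2|3)=-1; sign (−1)^0·+1^-3·-1^0 = +1.
Ram(187, 6556407) = {2, 11, 13, 17}; no ℚ_2-point on the conic.

[2, 11, 13, 17]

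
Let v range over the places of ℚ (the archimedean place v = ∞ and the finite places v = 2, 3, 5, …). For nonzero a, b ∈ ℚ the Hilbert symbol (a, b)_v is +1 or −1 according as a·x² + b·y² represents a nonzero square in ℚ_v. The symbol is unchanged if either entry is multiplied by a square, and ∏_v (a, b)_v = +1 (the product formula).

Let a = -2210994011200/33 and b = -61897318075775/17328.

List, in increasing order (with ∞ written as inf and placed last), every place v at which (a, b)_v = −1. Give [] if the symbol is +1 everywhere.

[2, 3, 13, 29, 41, inf]

Mod squares: a ≡ -510081, b ≡ -1066533. Check v ∈ {∞, 2, 3, 5, 7, 11, 13, 19, 23, 29, 41}.
v=23: a=23^2·(≡8), b=23^1·(≡15) mod 23; (8|23)=+1, (15|23)=-1; (−1)^{2·1·11}·(+1)^1·(-1)^2 = +1.
v=7: a=7^0·(≡1), b=7^2·(≡2) mod 7; (1|7)=+1, (2|7)=+1; (−1)^{0·2·3}·(+1)^2·(+1)^0 = +1.
v=41: a=41^1·(≡21), b=41^1·(≡38) mod 41; (21|41)=+1, (38|41)=-1; (−1)^{1·1·20}·(+1)^1·(-1)^1 = -1.
v=11: a=11^-1·(≡5), b=11^0·(≡9) mod 11; (5|11)=+1, (9|11)=+1; (−1)^{-1·0·5}·(+1)^0·(+1)^-1 = +1.
v=29: a=29^1·(≡10), b=29^3·(≡20) mod 29; (10|29)=-1, (20|29)=+1; (−1)^{1·3·14}·(-1)^3·(+1)^1 = -1.
v=13: a=13^3·(≡9), b=13^3·(≡8) mod 13; (9|13)=+1, (8|13)=-1; (−1)^{3·3·6}·(+1)^3·(-1)^3 = -1.
v=3: a=3^-1·(≡1), b=3^-1·(≡1) mod 3; (1|3)=+1, (1|3)=+1; (−1)^{-1·-1·1}·(+1)^-1·(+1)^-1 = -1.
v=5: a=5^2·(≡4), b=5^2·(≡3) mod 5; (4|5)=+1, (3|5)=-1; (−1)^{2·2·2}·(+1)^2·(-1)^2 = +1.
v=2: v_2(a)=6, v_2(b)=-4; units ≡ 7, 3 (mod 8); ε·ε+αω+βω = 1·1+6·1+-4·0 ≡ 1  ⇒  (a,b)_2 = -1.
v=∞: -510081 < 0 and -1066533 < 0  ⇒  (a,b)_∞ = -1.
v=19: a=19^0·(≡10), b=19^-2·(≡18) mod 19; (10|19)=-1, (18|19)=-1; (−1)^{0·-2·9}·(-1)^-2·(-1)^0 = +1.
|Ram(-510081, -1066533)| = 6, even; anisotropic at {2, 3, 13, 29, 41, ∞}.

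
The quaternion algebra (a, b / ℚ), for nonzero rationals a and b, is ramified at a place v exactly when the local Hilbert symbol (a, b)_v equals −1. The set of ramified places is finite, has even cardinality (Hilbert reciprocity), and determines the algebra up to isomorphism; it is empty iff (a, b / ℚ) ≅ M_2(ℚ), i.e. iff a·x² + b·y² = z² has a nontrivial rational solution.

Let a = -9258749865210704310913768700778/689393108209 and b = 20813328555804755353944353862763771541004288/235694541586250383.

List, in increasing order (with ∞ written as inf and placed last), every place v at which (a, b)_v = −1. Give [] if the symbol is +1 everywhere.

[3, 23, 29, 41]

(a, b) ≡ (-24682, 28014) mod (ℚ^×)²; places V = {2, 3, 7, 11, 13, 17, 19, 23, 29, 41, 43, ∞}.
(a,b)_2: α=1, β=13; u≡3, v≡7 (mod 8); ε(u)ε(v)=1·1, αω(v)=1·0, βω(u)=13·1; sum ≡ 0  ⇒  +1.
(a,b)_11: α=6, u≡2; β=8, v≡8 (mod 11); (2|11)=-1, (8|11)=-1; sign (−1)^0·-1^8·-1^6 = +1.
(a,b)_13: α=-4, u≡5; β=-6, v≡9 (mod 13); (5|13)=-1, (9|13)=+1; sign (−1)^0·-1^-6·+1^-4 = +1.
(a,b)_23: α=4, u≡22; β=5, v≡5 (mod 23); (22|23)=-1, (5|23)=-1; sign (−1)^0·-1^5·-1^4 = -1.
(a,b)_7: α=1, u≡2; β=-1, v≡3 (mod 7); (2|7)=+1, (3|7)=-1; sign (−1)^1·+1^-1·-1^1 = +1.
(a,b)_29: α=2, u≡18; β=3, v≡7 (mod 29); (18|29)=-1, (7|29)=+1; sign (−1)^0·-1^3·+1^2 = -1.
(a,b)_3: α=6, u≡2; β=9, v≡2 (mod 3); (2|3)=-1, (2|3)=-1; sign (−1)^0·-1^9·-1^6 = -1.
(a,b)_43: α=5, u≡19; β=6, v≡6 (mod 43); (19|43)=-1, (6|43)=+1; sign (−1)^0·-1^6·+1^5 = +1.
(a,b)_19: α=2, u≡13; β=2, v≡13 (mod 19); (13|19)=-1, (13|19)=-1; sign (−1)^0·-1^2·-1^2 = +1.
(a,b)_∞: sgn(-24682)=−, sgn(28014)=+, so +1.
(a,b)_41: α=1, u≡26; β=2, v≡30 (mod 41); (26|41)=-1, (30|41)=-1; sign (−1)^0·-1^2·-1^1 = -1.
(a,b)_17: α=-6, u≡16; β=-8, v≡13 (mod 17); (16|17)=+1, (13|17)=+1; sign (−1)^0·+1^-8·+1^-6 = +1.
Ram(-24682, 28014) = {3, 23, 29, 41}; no ℚ_3-point on the conic.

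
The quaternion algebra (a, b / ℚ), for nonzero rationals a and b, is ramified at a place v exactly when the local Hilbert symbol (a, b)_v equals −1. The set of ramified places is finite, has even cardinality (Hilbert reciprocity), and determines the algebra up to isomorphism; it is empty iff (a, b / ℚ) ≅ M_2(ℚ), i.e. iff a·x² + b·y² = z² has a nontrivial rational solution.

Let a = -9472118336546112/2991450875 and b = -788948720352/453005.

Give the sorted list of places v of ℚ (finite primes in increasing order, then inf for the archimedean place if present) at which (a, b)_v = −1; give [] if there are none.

Mod squares: a ≡ -910455, b ≡ -390. Check v ∈ {∞, 2, 3, 5, 7, 13, 17, 23, 29, 43}.
v=17: a=17^4·(≡14), b=17^4·(≡1) mod 17; (14|17)=-1, (1|17)=+1; (−1)^{4·4·8}·(-1)^4·(+1)^4 = +1.
v=29: a=29^3·(≡19), b=29^2·(≡24) mod 29; (19|29)=-1, (24|29)=+1; (−1)^{3·2·14}·(-1)^2·(+1)^3 = +1.
v=3: a=3^5·(≡1), b=3^3·(≡2) mod 3; (1|3)=+1, (2|3)=-1; (−1)^{5·3·1}·(+1)^3·(-1)^5 = +1.
v=13: a=13^1·(≡3), b=13^1·(≡3) mod 13; (3|13)=+1, (3|13)=+1; (−1)^{1·1·6}·(+1)^1·(+1)^1 = +1.
v=23: a=23^1·(≡10), b=23^0·(≡9) mod 23; (10|23)=-1, (9|23)=+1; (−1)^{1·0·11}·(-1)^0·(+1)^1 = +1.
v=7: a=7^-1·(≡2), b=7^-2·(≡1) mod 7; (2|7)=+1, (1|7)=+1; (−1)^{-1·-2·3}·(+1)^-2·(+1)^-1 = +1.
v=2: v_2(a)=6, v_2(b)=5; units ≡ 1, 5 (mod 8); ε·ε+αω+βω = 0·0+6·1+5·0 ≡ 0  ⇒  (a,b)_2 = +1.
v=43: a=43^-4·(≡34), b=43^-2·(≡21) mod 43; (34|43)=-1, (21|43)=+1; (−1)^{-4·-2·21}·(-1)^-2·(+1)^-4 = +1.
v=∞: -910455 < 0 and -390 < 0  ⇒  (a,b)_∞ = -1.
v=5: a=5^-3·(≡4), b=5^-1·(≡3) mod 5; (4|5)=+1, (3|5)=-1; (−1)^{-3·-1·2}·(+1)^-1·(-1)^-3 = -1.
|Ram(-910455, -390)| = 2, even; anisotropic at {5, ∞}.

[5, inf]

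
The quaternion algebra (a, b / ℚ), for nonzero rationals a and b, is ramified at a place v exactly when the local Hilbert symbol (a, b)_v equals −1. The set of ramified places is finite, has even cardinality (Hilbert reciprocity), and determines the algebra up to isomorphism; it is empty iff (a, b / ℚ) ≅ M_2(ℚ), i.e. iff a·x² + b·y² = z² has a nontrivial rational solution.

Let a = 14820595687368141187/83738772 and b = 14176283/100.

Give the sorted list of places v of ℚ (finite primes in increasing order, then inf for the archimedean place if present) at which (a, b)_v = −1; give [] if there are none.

Mod squares: a ≡ 1611580399, b ≡ 7667. Check v ∈ {∞, 2, 3, 5, 11, 13, 17, 19, 23, 37, 41, 43, 47}.
v=19: a=19^1·(≡10), b=19^0·(≡12) mod 19; (10|19)=-1, (12|19)=-1; (−1)^{1·0·9}·(-1)^0·(-1)^1 = -1.
v=41: a=41^1·(≡20), b=41^1·(≡37) mod 41; (20|41)=+1, (37|41)=+1; (−1)^{1·1·20}·(+1)^1·(+1)^1 = +1.
v=∞: 1611580399 > 0 and 7667 > 0  ⇒  (a,b)_∞ = +1.
v=23: a=23^1·(≡2), b=23^0·(≡9) mod 23; (2|23)=+1, (9|23)=+1; (−1)^{1·0·11}·(+1)^0·(+1)^1 = +1.
v=47: a=47^-2·(≡41), b=47^0·(≡16) mod 47; (41|47)=-1, (16|47)=+1; (−1)^{-2·0·23}·(-1)^0·(+1)^-2 = +1.
v=11: a=11^3·(≡3), b=11^1·(≡4) mod 11; (3|11)=+1, (4|11)=+1; (−1)^{3·1·5}·(+1)^1·(+1)^3 = -1.
v=43: a=43^4·(≡10), b=43^2·(≡4) mod 43; (10|43)=+1, (4|43)=+1; (−1)^{4·2·21}·(+1)^2·(+1)^4 = +1.
v=13: a=13^-1·(≡4), b=13^0·(≡12) mod 13; (4|13)=+1, (12|13)=+1; (−1)^{-1·0·6}·(+1)^0·(+1)^-1 = +1.
v=3: a=3^-6·(≡1), b=3^0·(≡2) mod 3; (1|3)=+1, (2|3)=-1; (−1)^{-6·0·1}·(+1)^0·(-1)^-6 = +1.
v=37: a=37^1·(≡36), b=37^0·(≡31) mod 37; (36|37)=+1, (31|37)=-1; (−1)^{1·0·18}·(+1)^0·(-1)^1 = -1.
v=5: a=5^0·(≡1), b=5^-2·(≡2) mod 5; (1|5)=+1, (2|5)=-1; (−1)^{0·-2·2}·(+1)^-2·(-1)^0 = +1.
v=17: a=17^3·(≡16), b=17^1·(≡1) mod 17; (16|17)=+1, (1|17)=+1; (−1)^{3·1·8}·(+1)^1·(+1)^3 = +1.
v=2: v_2(a)=-2, v_2(b)=-2; units ≡ 7, 3 (mod 8); ε·ε+αω+βω = 1·1+-2·1+-2·0 ≡ 1  ⇒  (a,b)_2 = -1.
(1611580399, 7667 / ℚ) ramifies at {2, 11, 19, 37}: a division algebra.

[2, 11, 19, 37]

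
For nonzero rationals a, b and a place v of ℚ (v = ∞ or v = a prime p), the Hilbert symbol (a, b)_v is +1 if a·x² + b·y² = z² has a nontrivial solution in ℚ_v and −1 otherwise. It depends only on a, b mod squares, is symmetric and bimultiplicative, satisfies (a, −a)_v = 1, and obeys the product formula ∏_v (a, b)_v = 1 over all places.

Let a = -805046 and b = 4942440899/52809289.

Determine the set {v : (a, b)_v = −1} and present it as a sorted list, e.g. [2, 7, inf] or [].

[2, 23]

(a, b) ≡ (-805046, 11) mod (ℚ^×)²; places V = {2, 11, 13, 23, 37, 41, 43, 47, ∞}.
(a,b)_∞: sgn(-805046)=−, sgn(11)=+, so +1.
(a,b)_41: α=0, u≡30; β=2, v≡38 (mod 41); (30|41)=-1, (38|41)=-1; sign (−1)^0·-1^2·-1^0 = +1.
(a,b)_23: α=1, u≡4; β=0, v≡17 (mod 23); (4|23)=+1, (17|23)=-1; sign (−1)^0·+1^0·-1^1 = -1.
(a,b)_43: α=1, u≡26; β=-2, v≡24 (mod 43); (26|43)=-1, (24|43)=+1; sign (−1)^0·-1^-2·+1^1 = +1.
(a,b)_13: α=0, u≡5; β=-4, v≡2 (mod 13); (5|13)=-1, (2|13)=-1; sign (−1)^0·-1^-4·-1^0 = +1.
(a,b)_11: α=1, u≡8; β=3, v≡3 (mod 11); (8|11)=-1, (3|11)=+1; sign (−1)^1·-1^3·+1^1 = +1.
(a,b)_2: α=1, β=0; u≡5, v≡3 (mod 8); ε(u)ε(v)=0·1, αω(v)=1·1, βω(u)=0·1; sum ≡ 1  ⇒  -1.
(a,b)_47: α=0, u≡17; β=2, v≡33 (mod 47); (17|47)=+1, (33|47)=-1; sign (−1)^0·+1^2·-1^0 = +1.
(a,b)_37: α=1, u≡35; β=0, v≡34 (mod 37); (35|37)=-1, (34|37)=+1; sign (−1)^0·-1^0·+1^1 = +1.
(-805046, 11 / ℚ) ramifies at {2, 23}: a division algebra.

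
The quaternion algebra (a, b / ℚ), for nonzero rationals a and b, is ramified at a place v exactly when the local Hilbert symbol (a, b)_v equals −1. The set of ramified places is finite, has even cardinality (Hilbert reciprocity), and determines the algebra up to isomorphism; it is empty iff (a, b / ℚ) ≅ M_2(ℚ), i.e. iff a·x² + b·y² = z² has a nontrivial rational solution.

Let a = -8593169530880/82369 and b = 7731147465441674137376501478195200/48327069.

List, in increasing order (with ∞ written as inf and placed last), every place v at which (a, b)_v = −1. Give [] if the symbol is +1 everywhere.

Mod squares: a ≡ -623645, b ≡ 2927463. Check v ∈ {∞, 2, 3, 5, 7, 11, 17, 19, 23, 29, 37, 41}.
v=11: a=11^1·(≡8), b=11^5·(≡6) mod 11; (8|11)=-1, (6|11)=-1; (−1)^{1·5·5}·(-1)^5·(-1)^1 = -1.
v=2: v_2(a)=14, v_2(b)=24; units ≡ 3, 7 (mod 8); ε·ε+αω+βω = 1·1+14·0+24·1 ≡ 1  ⇒  (a,b)_2 = -1.
v=3: a=3^0·(≡1), b=3^-1·(≡2) mod 3; (1|3)=+1, (2|3)=-1; (−1)^{0·-1·1}·(+1)^-1·(-1)^0 = +1.
v=29: a=29^3·(≡5), b=29^5·(≡27) mod 29; (5|29)=+1, (27|29)=-1; (−1)^{3·5·14}·(+1)^5·(-1)^3 = -1.
v=7: a=7^-2·(≡3), b=7^-1·(≡1) mod 7; (3|7)=-1, (1|7)=+1; (−1)^{-2·-1·3}·(-1)^-1·(+1)^-2 = -1.
v=∞: -623645 < 0 and 2927463 > 0  ⇒  (a,b)_∞ = +1.
v=17: a=17^1·(≡9), b=17^6·(≡5) mod 17; (9|17)=+1, (5|17)=-1; (−1)^{1·6·8}·(+1)^6·(-1)^1 = -1.
v=37: a=37^0·(≡11), b=37^-2·(≡20) mod 37; (11|37)=+1, (20|37)=-1; (−1)^{0·-2·18}·(+1)^-2·(-1)^0 = +1.
v=23: a=23^1·(≡4), b=23^3·(≡11) mod 23; (4|23)=+1, (11|23)=-1; (−1)^{1·3·11}·(+1)^3·(-1)^1 = +1.
v=5: a=5^1·(≡1), b=5^2·(≡2) mod 5; (1|5)=+1, (2|5)=-1; (−1)^{1·2·2}·(+1)^2·(-1)^1 = -1.
v=19: a=19^0·(≡16), b=19^1·(≡7) mod 19; (16|19)=+1, (7|19)=+1; (−1)^{0·1·9}·(+1)^1·(+1)^0 = +1.
v=41: a=41^-2·(≡35), b=41^-2·(≡38) mod 41; (35|41)=-1, (38|41)=-1; (−1)^{-2·-2·20}·(-1)^-2·(-1)^-2 = +1.
|Ram(-623645, 2927463)| = 6, even; anisotropic at {2, 5, 7, 11, 17, 29}.

[2, 5, 7, 11, 17, 29]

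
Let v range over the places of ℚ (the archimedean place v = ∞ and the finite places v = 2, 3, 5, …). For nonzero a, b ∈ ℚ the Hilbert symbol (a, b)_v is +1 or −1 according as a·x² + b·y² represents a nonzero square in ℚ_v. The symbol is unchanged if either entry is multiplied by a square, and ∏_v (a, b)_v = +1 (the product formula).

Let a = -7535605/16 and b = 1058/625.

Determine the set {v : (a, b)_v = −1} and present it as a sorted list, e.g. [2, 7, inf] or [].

Mod squares: a ≡ -14245, b ≡ 2. Check v ∈ {∞, 2, 5, 7, 11, 23, 37}.
v=23: a=23^2·(≡11), b=23^2·(≡12) mod 23; (11|23)=-1, (12|23)=+1; (−1)^{2·2·11}·(-1)^2·(+1)^2 = +1.
v=∞: -14245 < 0 and 2 > 0  ⇒  (a,b)_∞ = +1.
v=2: v_2(a)=-4, v_2(b)=1; units ≡ 3, 1 (mod 8); ε·ε+αω+βω = 1·0+-4·0+1·1 ≡ 1  ⇒  (a,b)_2 = -1.
v=11: a=11^1·(≡5), b=11^0·(≡10) mod 11; (5|11)=+1, (10|11)=-1; (−1)^{1·0·5}·(+1)^0·(-1)^1 = -1.
v=7: a=7^1·(≡4), b=7^0·(≡4) mod 7; (4|7)=+1, (4|7)=+1; (−1)^{1·0·3}·(+1)^0·(+1)^1 = +1.
v=5: a=5^1·(≡4), b=5^-4·(≡3) mod 5; (4|5)=+1, (3|5)=-1; (−1)^{1·-4·2}·(+1)^-4·(-1)^1 = -1.
v=37: a=37^1·(≡29), b=37^0·(≡13) mod 37; (29|37)=-1, (13|37)=-1; (−1)^{1·0·18}·(-1)^0·(-1)^1 = -1.
(-14245, 2 / ℚ) ramifies at {2, 5, 11, 37}: a division algebra.

[2, 5, 11, 37]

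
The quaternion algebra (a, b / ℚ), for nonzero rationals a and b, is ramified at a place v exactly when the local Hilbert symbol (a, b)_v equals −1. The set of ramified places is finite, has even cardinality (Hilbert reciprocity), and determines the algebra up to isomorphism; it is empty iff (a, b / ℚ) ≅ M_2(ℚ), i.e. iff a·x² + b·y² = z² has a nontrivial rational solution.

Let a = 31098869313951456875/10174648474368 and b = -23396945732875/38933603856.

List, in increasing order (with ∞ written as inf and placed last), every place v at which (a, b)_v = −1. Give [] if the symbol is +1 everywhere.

Mod squares: a ≡ 33, b ≡ -715. Check v ∈ {∞, 2, 3, 5, 7, 11, 13, 23, 29}.
v=23: a=23^2·(≡22), b=23^2·(≡21) mod 23; (22|23)=-1, (21|23)=-1; (−1)^{2·2·11}·(-1)^2·(-1)^2 = +1.
v=∞: 33 > 0 and -715 < 0  ⇒  (a,b)_∞ = +1.
v=11: a=11^7·(≡1), b=11^5·(≡3) mod 11; (1|11)=+1, (3|11)=+1; (−1)^{7·5·5}·(+1)^5·(+1)^7 = -1.
v=2: v_2(a)=-8, v_2(b)=-4; units ≡ 1, 5 (mod 8); ε·ε+αω+βω = 0·0+-8·1+-4·0 ≡ 0  ⇒  (a,b)_2 = +1.
v=5: a=5^4·(≡2), b=5^3·(≡2) mod 5; (2|5)=-1, (2|5)=-1; (−1)^{4·3·2}·(-1)^3·(-1)^4 = -1.
v=29: a=29^-2·(≡4), b=29^-2·(≡11) mod 29; (4|29)=+1, (11|29)=-1; (−1)^{-2·-2·14}·(+1)^-2·(-1)^-2 = +1.
v=3: a=3^-9·(≡2), b=3^-10·(≡2) mod 3; (2|3)=-1, (2|3)=-1; (−1)^{-9·-10·1}·(-1)^-10·(-1)^-9 = -1.
v=7: a=7^-4·(≡6), b=7^-2·(≡6) mod 7; (6|7)=-1, (6|7)=-1; (−1)^{-4·-2·3}·(-1)^-2·(-1)^-4 = +1.
v=13: a=13^6·(≡5), b=13^3·(≡4) mod 13; (5|13)=-1, (4|13)=+1; (−1)^{6·3·6}·(-1)^3·(+1)^6 = -1.
(33, -715 / ℚ) ramifies at {3, 5, 11, 13}: a division algebra.

[3, 5, 11, 13]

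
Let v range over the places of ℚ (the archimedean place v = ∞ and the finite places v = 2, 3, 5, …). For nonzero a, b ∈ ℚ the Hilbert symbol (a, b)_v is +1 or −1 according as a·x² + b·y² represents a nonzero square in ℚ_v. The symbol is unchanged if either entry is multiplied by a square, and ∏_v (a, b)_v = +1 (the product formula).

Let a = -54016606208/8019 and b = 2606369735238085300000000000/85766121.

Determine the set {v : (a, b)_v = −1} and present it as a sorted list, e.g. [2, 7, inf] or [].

[2, 5, 17, 23]

Mod squares: a ≡ -7843, b ≡ 57970. Check v ∈ {∞, 2, 3, 5, 7, 11, 17, 23, 29, 31}.
v=3: a=3^-6·(≡2), b=3^-6·(≡1) mod 3; (2|3)=-1, (1|3)=+1; (−1)^{-6·-6·1}·(-1)^-6·(+1)^-6 = +1.
v=7: a=7^0·(≡4), b=7^-6·(≡6) mod 7; (4|7)=+1, (6|7)=-1; (−1)^{0·-6·3}·(+1)^-6·(-1)^0 = +1.
v=23: a=23^1·(≡8), b=23^2·(≡19) mod 23; (8|23)=+1, (19|23)=-1; (−1)^{1·2·11}·(+1)^2·(-1)^1 = -1.
v=5: a=5^0·(≡3), b=5^11·(≡4) mod 5; (3|5)=-1, (4|5)=+1; (−1)^{0·11·2}·(-1)^11·(+1)^0 = -1.
v=17: a=17^2·(≡6), b=17^5·(≡6) mod 17; (6|17)=-1, (6|17)=-1; (−1)^{2·5·8}·(-1)^5·(-1)^2 = -1.
v=2: v_2(a)=18, v_2(b)=11; units ≡ 5, 1 (mod 8); ε·ε+αω+βω = 0·0+18·0+11·1 ≡ 1  ⇒  (a,b)_2 = -1.
v=∞: -7843 < 0 and 57970 > 0  ⇒  (a,b)_∞ = +1.
v=31: a=31^1·(≡29), b=31^1·(≡16) mod 31; (29|31)=-1, (16|31)=+1; (−1)^{1·1·15}·(-1)^1·(+1)^1 = +1.
v=29: a=29^0·(≡7), b=29^2·(≡24) mod 29; (7|29)=+1, (24|29)=+1; (−1)^{0·2·14}·(+1)^2·(+1)^0 = +1.
v=11: a=11^-1·(≡6), b=11^3·(≡1) mod 11; (6|11)=-1, (1|11)=+1; (−1)^{-1·3·5}·(-1)^3·(+1)^-1 = +1.
Ram(-7843, 57970) = {2, 5, 17, 23}; no ℚ_2-point on the conic.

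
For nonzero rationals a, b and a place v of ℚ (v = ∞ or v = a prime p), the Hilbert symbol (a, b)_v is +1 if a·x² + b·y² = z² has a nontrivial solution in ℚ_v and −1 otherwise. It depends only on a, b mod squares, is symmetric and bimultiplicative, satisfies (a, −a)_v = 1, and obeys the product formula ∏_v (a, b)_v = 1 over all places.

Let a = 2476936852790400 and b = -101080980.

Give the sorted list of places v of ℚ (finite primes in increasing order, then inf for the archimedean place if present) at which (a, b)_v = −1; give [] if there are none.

Mod squares: a ≡ 66, b ≡ -23205. Check v ∈ {∞, 2, 3, 5, 7, 11, 13, 17}.
v=2: v_2(a)=7, v_2(b)=2; units ≡ 1, 3 (mod 8); ε·ε+αω+βω = 0·1+7·1+2·0 ≡ 1  ⇒  (a,b)_2 = -1.
v=17: a=17^2·(≡13), b=17^1·(≡14) mod 17; (13|17)=+1, (14|17)=-1; (−1)^{2·1·8}·(+1)^1·(-1)^2 = +1.
v=∞: 66 > 0 and -23205 < 0  ⇒  (a,b)_∞ = +1.
v=7: a=7^2·(≡3), b=7^1·(≡6) mod 7; (3|7)=-1, (6|7)=-1; (−1)^{2·1·3}·(-1)^1·(-1)^2 = -1.
v=11: a=11^3·(≡6), b=11^2·(≡4) mod 11; (6|11)=-1, (4|11)=+1; (−1)^{3·2·5}·(-1)^2·(+1)^3 = +1.
v=13: a=13^2·(≡9), b=13^1·(≡9) mod 13; (9|13)=+1, (9|13)=+1; (−1)^{2·1·6}·(+1)^1·(+1)^2 = +1.
v=3: a=3^5·(≡1), b=3^3·(≡2) mod 3; (1|3)=+1, (2|3)=-1; (−1)^{5·3·1}·(+1)^3·(-1)^5 = +1.
v=5: a=5^2·(≡1), b=5^1·(≡4) mod 5; (1|5)=+1, (4|5)=+1; (−1)^{2·1·2}·(+1)^1·(+1)^2 = +1.
(66, -23205 / ℚ) ramifies at {2, 7}: a division algebra.

[2, 7]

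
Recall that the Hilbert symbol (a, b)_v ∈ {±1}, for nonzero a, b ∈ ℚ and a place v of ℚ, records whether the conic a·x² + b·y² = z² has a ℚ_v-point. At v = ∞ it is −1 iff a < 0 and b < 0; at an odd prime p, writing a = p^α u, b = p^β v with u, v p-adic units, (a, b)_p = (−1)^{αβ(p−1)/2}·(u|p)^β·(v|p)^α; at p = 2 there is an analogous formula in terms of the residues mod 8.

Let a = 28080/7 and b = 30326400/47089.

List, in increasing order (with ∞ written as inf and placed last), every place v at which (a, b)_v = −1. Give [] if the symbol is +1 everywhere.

(a, b) ≡ (1365, 26) mod (ℚ^×)²; places V = {2, 3, 5, 7, 13, 31, ∞}.
(a,b)_31: α=0, u≡8; β=-2, v≡12 (mod 31); (8|31)=+1, (12|31)=-1; sign (−1)^0·+1^-2·-1^0 = +1.
(a,b)_3: α=3, u≡2; β=6, v≡2 (mod 3); (2|3)=-1, (2|3)=-1; sign (−1)^0·-1^6·-1^3 = -1.
(a,b)_13: α=1, u≡4; β=1, v≡5 (mod 13); (4|13)=+1, (5|13)=-1; sign (−1)^0·+1^1·-1^1 = -1.
(a,b)_7: α=-1, u≡3; β=-2, v≡3 (mod 7); (3|7)=-1, (3|7)=-1; sign (−1)^0·-1^-2·-1^-1 = -1.
(a,b)_∞: sgn(1365)=+, sgn(26)=+, so +1.
(a,b)_2: α=4, β=7; u≡5, v≡5 (mod 8); ε(u)ε(v)=0·0, αω(v)=4·1, βω(u)=7·1; sum ≡ 1  ⇒  -1.
(a,b)_5: α=1, u≡3; β=2, v≡4 (mod 5); (3|5)=-1, (4|5)=+1; sign (−1)^0·-1^2·+1^1 = +1.
|Ram(1365, 26)| = 4, even; anisotropic at {2, 3, 7, 13}.

[2, 3, 7, 13]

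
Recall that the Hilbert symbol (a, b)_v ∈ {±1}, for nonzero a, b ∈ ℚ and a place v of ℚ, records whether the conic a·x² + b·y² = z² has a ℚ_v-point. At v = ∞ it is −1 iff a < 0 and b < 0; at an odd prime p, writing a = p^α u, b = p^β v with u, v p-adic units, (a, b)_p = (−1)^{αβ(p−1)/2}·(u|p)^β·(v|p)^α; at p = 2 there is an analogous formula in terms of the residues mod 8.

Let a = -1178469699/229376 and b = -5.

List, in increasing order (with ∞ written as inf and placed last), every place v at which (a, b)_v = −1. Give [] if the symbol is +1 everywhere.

[17, inf]

(a, b) ≡ (-714, -5) mod (ℚ^×)²; places V = {2, 3, 5, 7, 11, 17, 19, 23, ∞}.
(a,b)_3: α=1, u≡2; β=0, v≡1 (mod 3); (2|3)=-1, (1|3)=+1; sign (−1)^0·-1^0·+1^1 = +1.
(a,b)_17: α=1, u≡13; β=0, v≡12 (mod 17); (13|17)=+1, (12|17)=-1; sign (−1)^0·+1^0·-1^1 = -1.
(a,b)_19: α=2, u≡8; β=0, v≡14 (mod 19); (8|19)=-1, (14|19)=-1; sign (−1)^0·-1^0·-1^2 = +1.
(a,b)_23: α=2, u≡22; β=0, v≡18 (mod 23); (22|23)=-1, (18|23)=+1; sign (−1)^0·-1^0·+1^2 = +1.
(a,b)_2: α=-15, β=0; u≡3, v≡3 (mod 8); ε(u)ε(v)=1·1, αω(v)=-15·1, βω(u)=0·1; sum ≡ 0  ⇒  +1.
(a,b)_7: α=-1, u≡6; β=0, v≡2 (mod 7); (6|7)=-1, (2|7)=+1; sign (−1)^0·-1^0·+1^-1 = +1.
(a,b)_∞: sgn(-714)=−, sgn(-5)=−, so -1.
(a,b)_5: α=0, u≡1; β=1, v≡4 (mod 5); (1|5)=+1, (4|5)=+1; sign (−1)^0·+1^1·+1^0 = +1.
(a,b)_11: α=2, u≡9; β=0, v≡6 (mod 11); (9|11)=+1, (6|11)=-1; sign (−1)^0·+1^0·-1^2 = +1.
(-714, -5 / ℚ) ramifies at {17, ∞}: a division algebra.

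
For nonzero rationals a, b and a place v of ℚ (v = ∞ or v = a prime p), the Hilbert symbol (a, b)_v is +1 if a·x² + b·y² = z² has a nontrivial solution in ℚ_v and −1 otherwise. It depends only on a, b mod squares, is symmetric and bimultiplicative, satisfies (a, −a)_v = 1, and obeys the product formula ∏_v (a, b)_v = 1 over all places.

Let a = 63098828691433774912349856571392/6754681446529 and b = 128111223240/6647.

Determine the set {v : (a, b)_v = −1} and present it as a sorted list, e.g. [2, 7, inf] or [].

[2, 5, 11, 13, 19, 23]

(a, b) ≡ (858, 170430) mod (ℚ^×)²; places V = {2, 3, 5, 7, 11, 13, 17, 19, 23, ∞}.
(a,b)_19: α=2, u≡10; β=1, v≡8 (mod 19); (10|19)=-1, (8|19)=-1; sign (−1)^0·-1^1·-1^2 = -1.
(a,b)_17: α=-6, u≡9; β=-2, v≡12 (mod 17); (9|17)=+1, (12|17)=-1; sign (−1)^0·+1^-2·-1^-6 = +1.
(a,b)_7: α=8, u≡1; β=2, v≡1 (mod 7); (1|7)=+1, (1|7)=+1; sign (−1)^0·+1^2·+1^8 = +1.
(a,b)_23: α=-4, u≡15; β=-1, v≡13 (mod 23); (15|23)=-1, (13|23)=+1; sign (−1)^0·-1^-1·+1^-4 = -1.
(a,b)_∞: sgn(858)=+, sgn(170430)=+, so +1.
(a,b)_13: α=3, u≡10; β=1, v≡11 (mod 13); (10|13)=+1, (11|13)=-1; sign (−1)^0·+1^1·-1^3 = -1.
(a,b)_5: α=0, u≡3; β=1, v≡4 (mod 5); (3|5)=-1, (4|5)=+1; sign (−1)^0·-1^1·+1^0 = -1.
(a,b)_11: α=5, u≡4; β=2, v≡8 (mod 11); (4|11)=+1, (8|11)=-1; sign (−1)^0·+1^2·-1^5 = -1.
(a,b)_2: α=13, β=3; u≡5, v≡7 (mod 8); ε(u)ε(v)=0·1, αω(v)=13·0, βω(u)=3·1; sum ≡ 1  ⇒  -1.
(a,b)_3: α=21, u≡1; β=7, v≡2 (mod 3); (1|3)=+1, (2|3)=-1; sign (−1)^1·+1^7·-1^21 = +1.
|Ram(858, 170430)| = 6, even; anisotropic at {2, 5, 11, 13, 19, 23}.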